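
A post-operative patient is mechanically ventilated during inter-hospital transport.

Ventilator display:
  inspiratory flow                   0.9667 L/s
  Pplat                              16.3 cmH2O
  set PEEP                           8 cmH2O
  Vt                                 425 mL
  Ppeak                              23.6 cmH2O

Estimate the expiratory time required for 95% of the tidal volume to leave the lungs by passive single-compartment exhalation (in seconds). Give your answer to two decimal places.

R = (PIP − Pplat)/V̇ = (23.6 − 16.3) / 0.9667 = 7.3/0.9667 = 7.551 cmH2O·s/L.
C = Vt/(Pplat − PEEP) = 425.0 / (16.3 − 8) = 425.0/8.3 = 51.205 mL/cmH2O.
τ = R × C = 7.551 × 0.05121 L/cmH2O = 0.3867 s.
t = −τ·ln(1 − 0.95) = −0.3867·ln(0.05) = 1.158 s.

1.16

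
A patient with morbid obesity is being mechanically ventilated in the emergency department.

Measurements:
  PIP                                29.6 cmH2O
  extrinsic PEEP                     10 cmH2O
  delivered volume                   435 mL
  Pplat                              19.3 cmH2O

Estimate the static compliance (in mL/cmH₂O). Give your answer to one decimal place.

46.8

Cstat = Vt / (Pplat − PEEP) = 435 / (19.3 − 10) = 435 / 9.3 = 46.774 mL/cmH2O.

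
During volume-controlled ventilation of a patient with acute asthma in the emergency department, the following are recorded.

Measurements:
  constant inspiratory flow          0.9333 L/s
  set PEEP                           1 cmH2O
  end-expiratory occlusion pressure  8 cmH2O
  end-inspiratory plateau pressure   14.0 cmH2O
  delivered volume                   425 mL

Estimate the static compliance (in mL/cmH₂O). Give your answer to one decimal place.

End-expiratory occlusion gives total PEEP = 8 cmH2O (intrinsic PEEP = 8 − 1 = 7). Use total PEEP for the elastic gradient.
Cstat = Vt / (Pplat − PEEPtotal) = 425 / (14.0 − 8) = 425 / 6.0 = 70.833 mL/cmH2O.

70.8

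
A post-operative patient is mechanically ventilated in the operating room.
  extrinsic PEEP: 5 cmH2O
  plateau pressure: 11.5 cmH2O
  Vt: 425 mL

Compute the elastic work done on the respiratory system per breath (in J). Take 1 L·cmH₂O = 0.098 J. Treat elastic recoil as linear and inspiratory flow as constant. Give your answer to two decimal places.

Elastic work ≈ ½ × (Pplat − PEEP) × Vt = 0.5 × (11.5 − 5) × 0.425 L = 0.5 × 6.5 × 0.425 = 1.381 L·cmH2O.
× 0.098 J/(L·cmH2O) → 0.1353 J.

0.14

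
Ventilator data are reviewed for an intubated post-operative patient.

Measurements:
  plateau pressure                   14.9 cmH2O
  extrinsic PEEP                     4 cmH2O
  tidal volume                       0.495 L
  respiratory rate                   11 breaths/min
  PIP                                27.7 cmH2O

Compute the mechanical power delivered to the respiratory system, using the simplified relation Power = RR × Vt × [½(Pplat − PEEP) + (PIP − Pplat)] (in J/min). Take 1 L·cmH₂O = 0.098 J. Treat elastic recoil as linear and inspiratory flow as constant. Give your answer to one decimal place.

9.7

Per-breath work = Vt × [½(Pplat−PEEP) + (PIP−Pplat)] = 0.495 × [0.5×10.9 + 12.8] = 0.495 × 18.25 = 9.034 L·cmH2O.
Power = 11 × 9.034 = 99.374 L·cmH2O/min.
× 0.098 J/(L·cmH2O) → 9.739 J/min.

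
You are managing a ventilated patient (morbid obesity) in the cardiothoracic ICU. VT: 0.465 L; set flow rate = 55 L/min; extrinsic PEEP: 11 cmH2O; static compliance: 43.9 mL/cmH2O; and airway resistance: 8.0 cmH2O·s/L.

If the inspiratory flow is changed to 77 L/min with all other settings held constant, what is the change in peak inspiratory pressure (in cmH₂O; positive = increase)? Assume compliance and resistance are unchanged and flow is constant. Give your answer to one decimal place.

2.9

Flow: 55 L/min ÷ 60 = 0.9167 L/s.
New flow: 77 L/min ÷ 60 = 1.2833 L/s.
PIP = Vt/C + R·V̇ + PEEP (constant-flow equation of motion).
Only the resistive term changes: ΔPIP = R × ΔV̇ = 8.0 × (1.2833 − 0.9167) = 8.0 × 0.3666 = 2.933 cmH2O.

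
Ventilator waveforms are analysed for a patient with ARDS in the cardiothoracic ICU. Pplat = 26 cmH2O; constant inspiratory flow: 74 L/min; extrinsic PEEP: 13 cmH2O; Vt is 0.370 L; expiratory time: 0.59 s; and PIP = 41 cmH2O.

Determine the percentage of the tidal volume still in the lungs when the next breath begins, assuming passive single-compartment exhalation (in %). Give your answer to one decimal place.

Flow: 74 L/min ÷ 60 = 1.2333 L/s.
R = (PIP − Pplat)/V̇ = (41 − 26) / 1.2333 = 15.0/1.2333 = 12.162 cmH2O·s/L.
C = Vt/(Pplat − PEEP) = 370.0 / (26 − 13) = 370.0/13.0 = 28.462 mL/cmH2O.
τ = R × C = 12.162 × 0.02846 L/cmH2O = 0.3461 s.
Fraction remaining at end-expiration = e^(−Te/τ) = e^(−0.59/0.3461) = 0.1818 → 18.18%.

18.2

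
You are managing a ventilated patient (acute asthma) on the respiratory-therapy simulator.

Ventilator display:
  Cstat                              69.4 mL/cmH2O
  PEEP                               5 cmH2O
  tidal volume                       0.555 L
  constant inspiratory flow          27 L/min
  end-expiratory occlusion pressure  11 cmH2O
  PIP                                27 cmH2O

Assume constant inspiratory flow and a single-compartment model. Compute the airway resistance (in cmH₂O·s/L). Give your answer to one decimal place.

Flow: 27 L/min ÷ 60 = 0.45 L/s.
Total PEEP = 11 cmH2O (set 5 + intrinsic 6); this is the baseline alveolar pressure.
Equation of motion (constant flow): PIP = Vt/C + R·V̇ + PEEP.
R·V̇ = PIP − Vt/C − PEEP = 27 − 555/69.4 − 11 = 27 − 7.997 − 11 = 8.003 cmH2O.
R = 8.003 / 0.45 = 17.784 cmH2O·s/L.

17.8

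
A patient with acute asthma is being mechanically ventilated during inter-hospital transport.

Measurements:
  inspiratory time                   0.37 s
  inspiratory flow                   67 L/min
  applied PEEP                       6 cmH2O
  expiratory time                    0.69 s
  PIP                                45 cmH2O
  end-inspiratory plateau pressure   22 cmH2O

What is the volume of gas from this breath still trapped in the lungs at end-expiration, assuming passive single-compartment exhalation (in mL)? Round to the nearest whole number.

113

Flow: 67 L/min ÷ 60 = 1.1167 L/s.
Vt = flow × Ti = 1.1167 L/s × 0.37 s × 1000 mL/L = 413.18 mL.
R = (PIP − Pplat)/V̇ = (45 − 22) / 1.1167 = 23.0/1.1167 = 20.596 cmH2O·s/L.
C = Vt/(Pplat − PEEP) = 413.18 / (22 − 6) = 413.18/16.0 = 25.824 mL/cmH2O.
τ = R × C = 20.596 × 0.02582 L/cmH2O = 0.5318 s.
Fraction remaining = e^(−Te/τ) = e^(−0.69/0.5318) = 0.2732.
Trapped volume = 413.18 × 0.2732 = 112.88 mL.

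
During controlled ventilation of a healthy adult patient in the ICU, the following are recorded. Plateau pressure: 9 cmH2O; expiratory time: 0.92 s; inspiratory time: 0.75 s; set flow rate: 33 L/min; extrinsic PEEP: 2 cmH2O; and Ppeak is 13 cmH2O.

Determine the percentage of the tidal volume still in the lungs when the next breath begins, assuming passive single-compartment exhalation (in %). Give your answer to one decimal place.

Flow: 33 L/min ÷ 60 = 0.55 L/s.
Vt = flow × Ti = 0.55 L/s × 0.75 s × 1000 mL/L = 412.5 mL.
R = (PIP − Pplat)/V̇ = (13 − 9) / 0.55 = 4.0/0.55 = 7.273 cmH2O·s/L.
C = Vt/(Pplat − PEEP) = 412.5 / (9 − 2) = 412.5/7.0 = 58.929 mL/cmH2O.
τ = R × C = 7.273 × 0.05893 L/cmH2O = 0.4286 s.
Fraction remaining at end-expiration = e^(−Te/τ) = e^(−0.92/0.4286) = 0.1169 → 11.69%.

11.7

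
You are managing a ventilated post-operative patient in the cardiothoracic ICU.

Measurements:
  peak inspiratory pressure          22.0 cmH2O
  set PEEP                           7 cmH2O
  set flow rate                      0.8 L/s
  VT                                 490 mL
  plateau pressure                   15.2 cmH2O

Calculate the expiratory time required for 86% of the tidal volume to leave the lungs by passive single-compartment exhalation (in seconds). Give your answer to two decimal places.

1.00

R = (PIP − Pplat)/V̇ = (22.0 − 15.2) / 0.8 = 6.8/0.8 = 8.5 cmH2O·s/L.
C = Vt/(Pplat − PEEP) = 490.0 / (15.2 − 7) = 490.0/8.2 = 59.756 mL/cmH2O.
τ = R × C = 8.5 × 0.05976 L/cmH2O = 0.508 s.
t = −τ·ln(1 − 0.86) = −0.508·ln(0.14) = 0.9988 s.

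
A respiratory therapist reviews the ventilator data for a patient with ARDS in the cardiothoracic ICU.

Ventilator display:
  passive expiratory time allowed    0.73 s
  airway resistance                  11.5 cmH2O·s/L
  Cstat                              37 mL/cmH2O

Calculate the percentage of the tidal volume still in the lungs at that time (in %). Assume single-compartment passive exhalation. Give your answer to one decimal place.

18.0

τ = R × C = 11.5 × 37 mL/cmH2O = 11.5 × 0.037 L/cmH2O = 0.4255 s.
Passive exhalation: V(t)/V₀ = e^(−t/τ) = e^(−0.73/0.4255) = 0.1799.
Fraction remaining = 0.1799 → 17.99%.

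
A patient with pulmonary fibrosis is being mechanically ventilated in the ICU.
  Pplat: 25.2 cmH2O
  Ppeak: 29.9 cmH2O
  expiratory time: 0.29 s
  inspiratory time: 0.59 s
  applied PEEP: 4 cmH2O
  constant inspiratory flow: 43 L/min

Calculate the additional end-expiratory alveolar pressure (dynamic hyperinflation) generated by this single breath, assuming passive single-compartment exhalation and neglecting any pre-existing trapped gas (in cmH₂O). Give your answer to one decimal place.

Flow: 43 L/min ÷ 60 = 0.7167 L/s.
Vt = flow × Ti = 0.7167 L/s × 0.59 s × 1000 mL/L = 422.85 mL.
R = (PIP − Pplat)/V̇ = (29.9 − 25.2) / 0.7167 = 4.7/0.7167 = 6.558 cmH2O·s/L.
C = Vt/(Pplat − PEEP) = 422.85 / (25.2 − 4) = 422.85/21.2 = 19.946 mL/cmH2O.
τ = R × C = 6.558 × 0.01995 L/cmH2O = 0.1308 s.
Fraction remaining = e^(−Te/τ) = e^(−0.29/0.1308) = 0.1089; trapped volume = 422.85 × 0.1089 = 46.048 mL.
Additional alveolar pressure from trapping ≈ V_trapped / C = 46.048 / 19.946 = 2.309 cmH2O.

2.3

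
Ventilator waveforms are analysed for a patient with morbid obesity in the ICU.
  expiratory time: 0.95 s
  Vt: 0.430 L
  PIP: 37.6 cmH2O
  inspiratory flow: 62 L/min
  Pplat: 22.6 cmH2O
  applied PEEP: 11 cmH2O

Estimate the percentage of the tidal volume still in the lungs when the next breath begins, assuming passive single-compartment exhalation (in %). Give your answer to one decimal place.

Flow: 62 L/min ÷ 60 = 1.0333 L/s.
R = (PIP − Pplat)/V̇ = (37.6 − 22.6) / 1.0333 = 15.0/1.0333 = 14.517 cmH2O·s/L.
C = Vt/(Pplat − PEEP) = 430.0 / (22.6 − 11) = 430.0/11.6 = 37.069 mL/cmH2O.
τ = R × C = 14.517 × 0.03707 L/cmH2O = 0.5381 s.
Fraction remaining at end-expiration = e^(−Te/τ) = e^(−0.95/0.5381) = 0.1711 → 17.11%.

17.1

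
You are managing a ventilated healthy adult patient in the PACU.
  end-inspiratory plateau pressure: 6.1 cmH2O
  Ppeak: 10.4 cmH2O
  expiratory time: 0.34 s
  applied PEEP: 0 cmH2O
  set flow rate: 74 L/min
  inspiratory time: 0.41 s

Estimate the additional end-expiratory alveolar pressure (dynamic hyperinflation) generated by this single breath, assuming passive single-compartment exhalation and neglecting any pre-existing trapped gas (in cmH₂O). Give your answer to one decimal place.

Flow: 74 L/min ÷ 60 = 1.2333 L/s.
Vt = flow × Ti = 1.2333 L/s × 0.41 s × 1000 mL/L = 505.65 mL.
R = (PIP − Pplat)/V̇ = (10.4 − 6.1) / 1.2333 = 4.3/1.2333 = 3.487 cmH2O·s/L.
C = Vt/(Pplat − PEEP) = 505.65 / (6.1 − 0) = 505.65/6.1 = 82.893 mL/cmH2O.
τ = R × C = 3.487 × 0.08289 L/cmH2O = 0.289 s.
Fraction remaining = e^(−Te/τ) = e^(−0.34/0.289) = 0.3084; trapped volume = 505.65 × 0.3084 = 155.94 mL.
Additional alveolar pressure from trapping ≈ V_trapped / C = 155.94 / 82.893 = 1.881 cmH2O.

1.9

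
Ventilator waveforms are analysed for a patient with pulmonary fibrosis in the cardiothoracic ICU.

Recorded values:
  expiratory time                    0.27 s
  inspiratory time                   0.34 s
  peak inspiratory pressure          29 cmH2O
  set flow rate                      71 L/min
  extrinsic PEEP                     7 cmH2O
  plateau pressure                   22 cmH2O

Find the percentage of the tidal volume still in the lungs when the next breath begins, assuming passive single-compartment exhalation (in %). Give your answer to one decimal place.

18.2

Flow: 71 L/min ÷ 60 = 1.1833 L/s.
Vt = flow × Ti = 1.1833 L/s × 0.34 s × 1000 mL/L = 402.32 mL.
R = (PIP − Pplat)/V̇ = (29 − 22) / 1.1833 = 7.0/1.1833 = 5.916 cmH2O·s/L.
C = Vt/(Pplat − PEEP) = 402.32 / (22 − 7) = 402.32/15.0 = 26.821 mL/cmH2O.
τ = R × C = 5.916 × 0.02682 L/cmH2O = 0.1587 s.
Fraction remaining at end-expiration = e^(−Te/τ) = e^(−0.27/0.1587) = 0.1824 → 18.24%.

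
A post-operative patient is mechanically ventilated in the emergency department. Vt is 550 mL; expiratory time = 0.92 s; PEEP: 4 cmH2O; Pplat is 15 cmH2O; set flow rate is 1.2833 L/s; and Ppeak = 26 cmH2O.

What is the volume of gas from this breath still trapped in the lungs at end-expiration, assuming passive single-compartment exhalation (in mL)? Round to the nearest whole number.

64

R = (PIP − Pplat)/V̇ = (26 − 15) / 1.2833 = 11.0/1.2833 = 8.572 cmH2O·s/L.
C = Vt/(Pplat − PEEP) = 550.0 / (15 − 4) = 550.0/11.0 = 50.0 mL/cmH2O.
τ = R × C = 8.572 × 0.05 L/cmH2O = 0.4286 s.
Fraction remaining = e^(−Te/τ) = e^(−0.92/0.4286) = 0.1169.
Trapped volume = 550.0 × 0.1169 = 64.295 mL.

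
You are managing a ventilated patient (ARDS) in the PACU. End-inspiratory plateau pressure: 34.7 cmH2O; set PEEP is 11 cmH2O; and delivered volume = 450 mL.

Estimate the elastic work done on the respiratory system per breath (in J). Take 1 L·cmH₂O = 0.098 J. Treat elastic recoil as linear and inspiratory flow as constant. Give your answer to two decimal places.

0.52

Elastic work ≈ ½ × (Pplat − PEEP) × Vt = 0.5 × (34.7 − 11) × 0.450 L = 0.5 × 23.7 × 0.450 = 5.333 L·cmH2O.
× 0.098 J/(L·cmH2O) → 0.5226 J.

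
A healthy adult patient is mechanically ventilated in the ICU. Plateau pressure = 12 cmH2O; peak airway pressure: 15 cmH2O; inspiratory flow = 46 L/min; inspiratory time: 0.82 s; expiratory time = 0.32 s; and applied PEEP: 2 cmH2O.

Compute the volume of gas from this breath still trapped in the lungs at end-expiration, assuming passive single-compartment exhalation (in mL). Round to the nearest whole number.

171

Flow: 46 L/min ÷ 60 = 0.7667 L/s.
Vt = flow × Ti = 0.7667 L/s × 0.82 s × 1000 mL/L = 628.69 mL.
R = (PIP − Pplat)/V̇ = (15 − 12) / 0.7667 = 3.0/0.7667 = 3.913 cmH2O·s/L.
C = Vt/(Pplat − PEEP) = 628.69 / (12 − 2) = 628.69/10.0 = 62.869 mL/cmH2O.
τ = R × C = 3.913 × 0.06287 L/cmH2O = 0.246 s.
Fraction remaining = e^(−Te/τ) = e^(−0.32/0.246) = 0.2723.
Trapped volume = 628.69 × 0.2723 = 171.19 mL.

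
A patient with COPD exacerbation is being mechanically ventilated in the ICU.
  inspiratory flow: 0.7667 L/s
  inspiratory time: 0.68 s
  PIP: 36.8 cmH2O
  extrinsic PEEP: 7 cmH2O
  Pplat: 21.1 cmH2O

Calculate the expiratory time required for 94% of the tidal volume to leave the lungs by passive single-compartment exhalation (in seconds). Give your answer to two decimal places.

Vt = flow × Ti = 0.7667 L/s × 0.68 s × 1000 mL/L = 521.36 mL.
R = (PIP − Pplat)/V̇ = (36.8 − 21.1) / 0.7667 = 15.7/0.7667 = 20.477 cmH2O·s/L.
C = Vt/(Pplat − PEEP) = 521.36 / (21.1 − 7) = 521.36/14.1 = 36.976 mL/cmH2O.
τ = R × C = 20.477 × 0.03698 L/cmH2O = 0.7572 s.
t = −τ·ln(1 − 0.94) = −0.7572·ln(0.06) = 2.13 s.

2.13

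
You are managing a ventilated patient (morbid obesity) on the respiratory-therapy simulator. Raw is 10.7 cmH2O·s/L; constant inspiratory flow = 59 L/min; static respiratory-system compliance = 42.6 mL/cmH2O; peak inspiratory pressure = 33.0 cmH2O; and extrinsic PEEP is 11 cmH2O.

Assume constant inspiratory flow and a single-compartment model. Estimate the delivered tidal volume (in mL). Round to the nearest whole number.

Flow: 59 L/min ÷ 60 = 0.9833 L/s.
Equation of motion (constant flow): PIP = Vt/C + R·V̇ + PEEP.
Vt/C = PIP − R·V̇ − PEEP = 33.0 − 10.521 − 11 = 11.479 cmH2O.
Vt = C × 11.479 = 42.6 × 11.479 = 489.01 mL.

489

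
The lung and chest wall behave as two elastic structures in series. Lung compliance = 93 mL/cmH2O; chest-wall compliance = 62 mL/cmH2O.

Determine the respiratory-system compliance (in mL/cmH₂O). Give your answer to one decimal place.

37.2

Lung and chest wall are elastances in series: 1/Crs = 1/CL + 1/Ccw.
1/Crs = 1/93 + 1/62 = 0.02688.
Crs = 37.202 mL/cmH2O.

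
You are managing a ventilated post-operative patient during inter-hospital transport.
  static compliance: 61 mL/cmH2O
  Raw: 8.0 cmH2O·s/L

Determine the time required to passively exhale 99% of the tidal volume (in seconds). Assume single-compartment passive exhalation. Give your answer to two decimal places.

2.25

τ = R × C = 8.0 × 61 mL/cmH2O = 8.0 × 0.061 L/cmH2O = 0.488 s.
Exhaled fraction f = 1 − e^(−t/τ) → t = −τ·ln(1 − f) = −0.488·ln(0.01) = 2.247 s.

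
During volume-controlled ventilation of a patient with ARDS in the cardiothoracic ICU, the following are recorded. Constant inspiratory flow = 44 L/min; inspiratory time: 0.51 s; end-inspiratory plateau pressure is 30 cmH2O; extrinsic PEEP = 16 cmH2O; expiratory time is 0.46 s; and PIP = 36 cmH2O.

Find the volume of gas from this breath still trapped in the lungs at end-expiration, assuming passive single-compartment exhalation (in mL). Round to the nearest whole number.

46

Flow: 44 L/min ÷ 60 = 0.7333 L/s.
Vt = flow × Ti = 0.7333 L/s × 0.51 s × 1000 mL/L = 373.98 mL.
R = (PIP − Pplat)/V̇ = (36 − 30) / 0.7333 = 6.0/0.7333 = 8.182 cmH2O·s/L.
C = Vt/(Pplat − PEEP) = 373.98 / (30 − 16) = 373.98/14.0 = 26.713 mL/cmH2O.
τ = R × C = 8.182 × 0.02671 L/cmH2O = 0.2185 s.
Fraction remaining = e^(−Te/τ) = e^(−0.46/0.2185) = 0.1218.
Trapped volume = 373.98 × 0.1218 = 45.551 mL.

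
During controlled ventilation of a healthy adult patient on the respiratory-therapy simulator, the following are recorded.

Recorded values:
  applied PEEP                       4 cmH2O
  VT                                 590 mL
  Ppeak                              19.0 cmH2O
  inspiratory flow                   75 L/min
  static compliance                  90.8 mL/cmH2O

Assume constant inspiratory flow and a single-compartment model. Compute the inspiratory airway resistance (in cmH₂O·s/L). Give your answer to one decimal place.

6.8

Flow: 75 L/min ÷ 60 = 1.25 L/s.
Equation of motion (constant flow): PIP = Vt/C + R·V̇ + PEEP.
R·V̇ = PIP − Vt/C − PEEP = 19.0 − 590/90.8 − 4 = 19.0 − 6.498 − 4 = 8.502 cmH2O.
R = 8.502 / 1.25 = 6.802 cmH2O·s/L.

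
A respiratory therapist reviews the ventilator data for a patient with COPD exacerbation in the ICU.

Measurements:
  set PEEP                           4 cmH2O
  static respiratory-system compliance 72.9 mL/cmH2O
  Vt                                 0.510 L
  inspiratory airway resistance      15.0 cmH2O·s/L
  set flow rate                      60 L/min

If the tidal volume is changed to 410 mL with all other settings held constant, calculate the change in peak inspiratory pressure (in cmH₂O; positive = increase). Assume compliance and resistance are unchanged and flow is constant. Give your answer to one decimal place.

PIP = Vt/C + R·V̇ + PEEP (constant-flow equation of motion).
Only the elastic term changes: ΔPIP = ΔVt / C = (410 − 510) / 72.9 = -1.372 cmH2O.

-1.4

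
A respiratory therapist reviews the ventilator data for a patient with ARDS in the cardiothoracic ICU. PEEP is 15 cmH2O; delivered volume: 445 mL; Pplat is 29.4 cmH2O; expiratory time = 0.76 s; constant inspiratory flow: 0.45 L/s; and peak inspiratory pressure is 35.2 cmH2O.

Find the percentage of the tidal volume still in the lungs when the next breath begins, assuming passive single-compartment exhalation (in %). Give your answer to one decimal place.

R = (PIP − Pplat)/V̇ = (35.2 − 29.4) / 0.45 = 5.8/0.45 = 12.889 cmH2O·s/L.
C = Vt/(Pplat − PEEP) = 445.0 / (29.4 − 15) = 445.0/14.4 = 30.903 mL/cmH2O.
τ = R × C = 12.889 × 0.0309 L/cmH2O = 0.3983 s.
Fraction remaining at end-expiration = e^(−Te/τ) = e^(−0.76/0.3983) = 0.1484 → 14.84%.

14.8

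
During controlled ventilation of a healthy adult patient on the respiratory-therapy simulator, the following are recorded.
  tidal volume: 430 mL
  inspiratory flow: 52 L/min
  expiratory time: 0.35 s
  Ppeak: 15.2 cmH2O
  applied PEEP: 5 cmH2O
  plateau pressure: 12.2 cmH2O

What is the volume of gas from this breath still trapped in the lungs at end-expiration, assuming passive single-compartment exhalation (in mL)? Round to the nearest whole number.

Flow: 52 L/min ÷ 60 = 0.8667 L/s.
R = (PIP − Pplat)/V̇ = (15.2 − 12.2) / 0.8667 = 3.0/0.8667 = 3.461 cmH2O·s/L.
C = Vt/(Pplat − PEEP) = 430.0 / (12.2 − 5) = 430.0/7.2 = 59.722 mL/cmH2O.
τ = R × C = 3.461 × 0.05972 L/cmH2O = 0.2067 s.
Fraction remaining = e^(−Te/τ) = e^(−0.35/0.2067) = 0.1839.
Trapped volume = 430.0 × 0.1839 = 79.077 mL.

79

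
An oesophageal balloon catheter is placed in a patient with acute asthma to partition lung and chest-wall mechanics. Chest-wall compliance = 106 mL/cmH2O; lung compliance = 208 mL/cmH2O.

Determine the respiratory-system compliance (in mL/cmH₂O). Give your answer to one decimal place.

70.2

Lung and chest wall are elastances in series: 1/Crs = 1/CL + 1/Ccw.
1/Crs = 1/208 + 1/106 = 0.01424.
Crs = 70.225 mL/cmH2O.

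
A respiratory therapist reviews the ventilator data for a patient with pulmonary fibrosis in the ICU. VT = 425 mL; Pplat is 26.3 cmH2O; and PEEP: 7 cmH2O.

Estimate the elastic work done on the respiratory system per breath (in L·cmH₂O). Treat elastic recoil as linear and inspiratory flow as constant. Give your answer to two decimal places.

4.10

Elastic work ≈ ½ × (Pplat − PEEP) × Vt = 0.5 × (26.3 − 7) × 0.425 L = 0.5 × 19.3 × 0.425 = 4.101 L·cmH2O.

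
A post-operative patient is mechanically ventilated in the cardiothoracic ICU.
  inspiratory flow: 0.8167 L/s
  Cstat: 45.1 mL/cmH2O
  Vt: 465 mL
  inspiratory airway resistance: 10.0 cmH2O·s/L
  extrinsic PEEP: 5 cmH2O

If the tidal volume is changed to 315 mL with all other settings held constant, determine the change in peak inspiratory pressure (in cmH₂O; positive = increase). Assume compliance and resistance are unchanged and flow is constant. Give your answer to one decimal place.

-3.3

PIP = Vt/C + R·V̇ + PEEP (constant-flow equation of motion).
Only the elastic term changes: ΔPIP = ΔVt / C = (315 − 465) / 45.1 = -3.326 cmH2O.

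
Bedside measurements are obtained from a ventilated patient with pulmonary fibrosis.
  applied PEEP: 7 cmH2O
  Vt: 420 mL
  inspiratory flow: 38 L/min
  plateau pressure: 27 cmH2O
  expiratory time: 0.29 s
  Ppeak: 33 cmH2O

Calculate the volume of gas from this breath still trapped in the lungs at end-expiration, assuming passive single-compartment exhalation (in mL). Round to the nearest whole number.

Flow: 38 L/min ÷ 60 = 0.6333 L/s.
R = (PIP − Pplat)/V̇ = (33 − 27) / 0.6333 = 6.0/0.6333 = 9.474 cmH2O·s/L.
C = Vt/(Pplat − PEEP) = 420.0 / (27 − 7) = 420.0/20.0 = 21.0 mL/cmH2O.
τ = R × C = 9.474 × 0.021 L/cmH2O = 0.199 s.
Fraction remaining = e^(−Te/τ) = e^(−0.29/0.199) = 0.2329.
Trapped volume = 420.0 × 0.2329 = 97.818 mL.

98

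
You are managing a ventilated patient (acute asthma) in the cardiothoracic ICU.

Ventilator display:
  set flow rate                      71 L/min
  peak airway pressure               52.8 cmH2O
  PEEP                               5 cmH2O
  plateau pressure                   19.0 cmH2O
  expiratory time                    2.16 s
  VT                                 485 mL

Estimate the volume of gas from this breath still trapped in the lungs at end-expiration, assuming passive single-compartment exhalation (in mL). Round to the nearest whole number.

Flow: 71 L/min ÷ 60 = 1.1833 L/s.
R = (PIP − Pplat)/V̇ = (52.8 − 19.0) / 1.1833 = 33.8/1.1833 = 28.564 cmH2O·s/L.
C = Vt/(Pplat − PEEP) = 485.0 / (19.0 − 5) = 485.0/14.0 = 34.643 mL/cmH2O.
τ = R × C = 28.564 × 0.03464 L/cmH2O = 0.9895 s.
Fraction remaining = e^(−Te/τ) = e^(−2.16/0.9895) = 0.1127.
Trapped volume = 485.0 × 0.1127 = 54.66 mL.

55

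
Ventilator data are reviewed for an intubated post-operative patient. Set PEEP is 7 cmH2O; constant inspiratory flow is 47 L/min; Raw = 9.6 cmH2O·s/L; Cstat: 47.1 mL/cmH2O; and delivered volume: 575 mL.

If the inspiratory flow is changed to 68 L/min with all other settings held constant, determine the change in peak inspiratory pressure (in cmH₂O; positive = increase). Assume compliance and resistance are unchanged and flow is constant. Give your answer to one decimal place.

Flow: 47 L/min ÷ 60 = 0.7833 L/s.
New flow: 68 L/min ÷ 60 = 1.1333 L/s.
PIP = Vt/C + R·V̇ + PEEP (constant-flow equation of motion).
Only the resistive term changes: ΔPIP = R × ΔV̇ = 9.6 × (1.1333 − 0.7833) = 9.6 × 0.35 = 3.36 cmH2O.

3.4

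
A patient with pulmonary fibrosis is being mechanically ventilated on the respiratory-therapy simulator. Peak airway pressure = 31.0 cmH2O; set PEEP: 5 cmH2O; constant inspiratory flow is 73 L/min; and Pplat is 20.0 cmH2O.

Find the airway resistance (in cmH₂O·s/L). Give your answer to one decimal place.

9.0

Flow: 73 L/min ÷ 60 = 1.2167 L/s.
Raw = (PIP − Pplat) / flow = (31.0 − 20.0) / 1.2167 = 11.0 / 1.2167 = 9.041 cmH2O·s/L.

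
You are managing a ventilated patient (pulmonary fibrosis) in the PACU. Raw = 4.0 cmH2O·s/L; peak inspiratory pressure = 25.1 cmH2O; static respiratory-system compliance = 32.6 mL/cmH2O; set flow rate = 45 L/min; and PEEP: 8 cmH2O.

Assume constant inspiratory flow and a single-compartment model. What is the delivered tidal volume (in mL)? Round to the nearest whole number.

Flow: 45 L/min ÷ 60 = 0.75 L/s.
Equation of motion (constant flow): PIP = Vt/C + R·V̇ + PEEP.
Vt/C = PIP − R·V̇ − PEEP = 25.1 − 3.0 − 8 = 14.1 cmH2O.
Vt = C × 14.1 = 32.6 × 14.1 = 459.66 mL.

460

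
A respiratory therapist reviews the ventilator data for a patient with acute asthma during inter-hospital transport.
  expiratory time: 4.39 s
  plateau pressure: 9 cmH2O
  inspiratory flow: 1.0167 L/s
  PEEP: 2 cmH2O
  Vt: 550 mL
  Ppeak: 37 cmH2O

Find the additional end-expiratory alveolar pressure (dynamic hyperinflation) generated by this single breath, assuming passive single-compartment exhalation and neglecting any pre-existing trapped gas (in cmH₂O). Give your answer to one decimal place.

R = (PIP − Pplat)/V̇ = (37 − 9) / 1.0167 = 28.0/1.0167 = 27.54 cmH2O·s/L.
C = Vt/(Pplat − PEEP) = 550.0 / (9 − 2) = 550.0/7.0 = 78.571 mL/cmH2O.
τ = R × C = 27.54 × 0.07857 L/cmH2O = 2.164 s.
Fraction remaining = e^(−Te/τ) = e^(−4.39/2.164) = 0.1315; trapped volume = 550.0 × 0.1315 = 72.325 mL.
Additional alveolar pressure from trapping ≈ V_trapped / C = 72.325 / 78.571 = 0.9205 cmH2O.

0.9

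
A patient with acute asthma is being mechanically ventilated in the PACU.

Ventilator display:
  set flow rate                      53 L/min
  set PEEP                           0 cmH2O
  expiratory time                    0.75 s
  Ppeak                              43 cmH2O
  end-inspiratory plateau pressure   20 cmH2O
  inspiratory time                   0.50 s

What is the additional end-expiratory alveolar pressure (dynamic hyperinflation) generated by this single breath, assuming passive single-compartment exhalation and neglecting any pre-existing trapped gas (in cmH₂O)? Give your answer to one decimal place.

Flow: 53 L/min ÷ 60 = 0.8833 L/s.
Vt = flow × Ti = 0.8833 L/s × 0.50 s × 1000 mL/L = 441.65 mL.
R = (PIP − Pplat)/V̇ = (43 − 20) / 0.8833 = 23.0/0.8833 = 26.039 cmH2O·s/L.
C = Vt/(Pplat − PEEP) = 441.65 / (20 − 0) = 441.65/20.0 = 22.083 mL/cmH2O.
τ = R × C = 26.039 × 0.02208 L/cmH2O = 0.5749 s.
Fraction remaining = e^(−Te/τ) = e^(−0.75/0.5749) = 0.2713; trapped volume = 441.65 × 0.2713 = 119.82 mL.
Additional alveolar pressure from trapping ≈ V_trapped / C = 119.82 / 22.083 = 5.426 cmH2O.

5.4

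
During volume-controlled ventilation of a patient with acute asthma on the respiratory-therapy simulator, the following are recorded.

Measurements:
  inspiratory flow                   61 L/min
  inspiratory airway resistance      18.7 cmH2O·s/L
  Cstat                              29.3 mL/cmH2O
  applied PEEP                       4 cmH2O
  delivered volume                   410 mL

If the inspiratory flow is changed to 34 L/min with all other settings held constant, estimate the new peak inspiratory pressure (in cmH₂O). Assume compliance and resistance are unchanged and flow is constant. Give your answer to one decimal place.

28.6

Flow: 61 L/min ÷ 60 = 1.0167 L/s.
New flow: 34 L/min ÷ 60 = 0.5667 L/s.
PIP = Vt/C + R·V̇ + PEEP (constant-flow equation of motion).
Only the resistive term changes: ΔPIP = R × ΔV̇ = 18.7 × (0.5667 − 1.0167) = 18.7 × -0.45 = -8.415 cmH2O.
Original PIP = 410/29.3 + 18.7×1.0167 + 4 = 37.005 cmH2O; new PIP = 37.005 + (-8.415) = 28.59 cmH2O.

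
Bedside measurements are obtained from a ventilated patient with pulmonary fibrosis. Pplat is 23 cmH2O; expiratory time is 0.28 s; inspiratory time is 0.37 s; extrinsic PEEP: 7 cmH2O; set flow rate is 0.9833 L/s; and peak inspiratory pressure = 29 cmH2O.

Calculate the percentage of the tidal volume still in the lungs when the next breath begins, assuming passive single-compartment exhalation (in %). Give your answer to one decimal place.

13.3

Vt = flow × Ti = 0.9833 L/s × 0.37 s × 1000 mL/L = 363.82 mL.
R = (PIP − Pplat)/V̇ = (29 − 23) / 0.9833 = 6.0/0.9833 = 6.102 cmH2O·s/L.
C = Vt/(Pplat − PEEP) = 363.82 / (23 − 7) = 363.82/16.0 = 22.739 mL/cmH2O.
τ = R × C = 6.102 × 0.02274 L/cmH2O = 0.1388 s.
Fraction remaining at end-expiration = e^(−Te/τ) = e^(−0.28/0.1388) = 0.133 → 13.3%.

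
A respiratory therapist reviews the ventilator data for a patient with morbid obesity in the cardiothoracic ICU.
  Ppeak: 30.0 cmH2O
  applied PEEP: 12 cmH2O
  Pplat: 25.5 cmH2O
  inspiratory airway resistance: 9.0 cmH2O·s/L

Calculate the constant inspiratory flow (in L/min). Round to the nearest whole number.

flow = (PIP − Pplat) / Raw = (30.0 − 25.5) / 9.0 = 0.5 L/s × 60 = 30.0 L/min.

30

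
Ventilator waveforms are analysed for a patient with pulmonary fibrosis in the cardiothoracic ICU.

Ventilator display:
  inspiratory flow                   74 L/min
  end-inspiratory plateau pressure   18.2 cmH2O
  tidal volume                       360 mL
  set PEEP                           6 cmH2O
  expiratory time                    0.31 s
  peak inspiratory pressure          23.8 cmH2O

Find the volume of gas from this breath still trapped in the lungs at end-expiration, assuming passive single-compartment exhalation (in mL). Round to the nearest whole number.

36

Flow: 74 L/min ÷ 60 = 1.2333 L/s.
R = (PIP − Pplat)/V̇ = (23.8 − 18.2) / 1.2333 = 5.6/1.2333 = 4.541 cmH2O·s/L.
C = Vt/(Pplat − PEEP) = 360.0 / (18.2 − 6) = 360.0/12.2 = 29.508 mL/cmH2O.
τ = R × C = 4.541 × 0.02951 L/cmH2O = 0.134 s.
Fraction remaining = e^(−Te/τ) = e^(−0.31/0.134) = 0.09892.
Trapped volume = 360.0 × 0.09892 = 35.611 mL.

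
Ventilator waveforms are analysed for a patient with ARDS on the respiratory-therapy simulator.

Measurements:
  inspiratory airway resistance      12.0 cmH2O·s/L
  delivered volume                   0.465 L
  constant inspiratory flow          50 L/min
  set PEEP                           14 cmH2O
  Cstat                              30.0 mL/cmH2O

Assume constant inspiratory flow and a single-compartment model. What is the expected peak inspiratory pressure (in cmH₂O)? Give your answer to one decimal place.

39.5

Flow: 50 L/min ÷ 60 = 0.8333 L/s.
Equation of motion (constant flow): PIP = Vt/C + R·V̇ + PEEP.
PIP = 465/30.0 + 12.0×0.8333 + 14 = 15.5 + 10.0 + 14 = 39.5 cmH2O.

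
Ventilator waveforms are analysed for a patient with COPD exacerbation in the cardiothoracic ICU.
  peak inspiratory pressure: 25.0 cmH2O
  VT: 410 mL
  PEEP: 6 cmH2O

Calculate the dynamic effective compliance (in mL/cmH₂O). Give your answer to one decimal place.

21.6

Dynamic compliance = Vt / (PIP − PEEP) = 410 / (25.0 − 6) = 410 / 19.0 = 21.579 mL/cmH2O.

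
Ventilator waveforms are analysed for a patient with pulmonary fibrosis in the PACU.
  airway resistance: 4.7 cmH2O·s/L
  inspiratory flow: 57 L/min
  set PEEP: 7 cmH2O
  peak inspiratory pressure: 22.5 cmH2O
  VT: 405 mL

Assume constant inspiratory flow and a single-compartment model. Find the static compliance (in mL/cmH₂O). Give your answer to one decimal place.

36.7

Flow: 57 L/min ÷ 60 = 0.95 L/s.
Equation of motion (constant flow): PIP = Vt/C + R·V̇ + PEEP.
Vt/C = PIP − R·V̇ − PEEP = 22.5 − 4.7×0.95 − 7 = 22.5 − 4.465 − 7 = 11.035 cmH2O.
C = Vt / 11.035 = 405 / 11.035 = 36.701 mL/cmH2O.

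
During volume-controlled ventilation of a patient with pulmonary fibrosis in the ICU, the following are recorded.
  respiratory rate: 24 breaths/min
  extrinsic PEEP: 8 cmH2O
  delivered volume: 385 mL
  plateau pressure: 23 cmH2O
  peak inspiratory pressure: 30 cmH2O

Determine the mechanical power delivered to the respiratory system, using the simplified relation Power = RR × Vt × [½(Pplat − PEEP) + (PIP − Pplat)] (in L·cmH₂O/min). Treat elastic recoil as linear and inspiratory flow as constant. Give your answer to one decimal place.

134.0

Per-breath work = Vt × [½(Pplat−PEEP) + (PIP−Pplat)] = 0.385 × [0.5×15.0 + 7.0] = 0.385 × 14.5 = 5.583 L·cmH2O.
Power = 24 × 5.583 = 133.99 L·cmH2O/min.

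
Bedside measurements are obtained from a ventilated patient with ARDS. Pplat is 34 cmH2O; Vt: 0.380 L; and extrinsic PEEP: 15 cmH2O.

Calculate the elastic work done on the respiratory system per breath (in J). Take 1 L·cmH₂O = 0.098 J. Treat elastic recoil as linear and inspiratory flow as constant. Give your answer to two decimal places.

Elastic work ≈ ½ × (Pplat − PEEP) × Vt = 0.5 × (34 − 15) × 0.380 L = 0.5 × 19.0 × 0.380 = 3.61 L·cmH2O.
× 0.098 J/(L·cmH2O) → 0.3538 J.

0.35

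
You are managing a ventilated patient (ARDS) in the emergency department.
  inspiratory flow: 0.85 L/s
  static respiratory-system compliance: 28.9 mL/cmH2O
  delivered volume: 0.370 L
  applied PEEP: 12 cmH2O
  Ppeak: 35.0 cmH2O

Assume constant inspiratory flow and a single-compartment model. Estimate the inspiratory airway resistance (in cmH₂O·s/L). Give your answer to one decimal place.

Equation of motion (constant flow): PIP = Vt/C + R·V̇ + PEEP.
R·V̇ = PIP − Vt/C − PEEP = 35.0 − 370/28.9 − 12 = 35.0 − 12.803 − 12 = 10.197 cmH2O.
R = 10.197 / 0.85 = 11.996 cmH2O·s/L.

12.0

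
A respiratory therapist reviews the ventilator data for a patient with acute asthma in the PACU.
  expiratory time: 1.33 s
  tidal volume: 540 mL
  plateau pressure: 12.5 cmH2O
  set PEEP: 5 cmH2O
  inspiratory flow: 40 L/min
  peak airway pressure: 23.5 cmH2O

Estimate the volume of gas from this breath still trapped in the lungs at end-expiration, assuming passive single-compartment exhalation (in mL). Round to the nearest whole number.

Flow: 40 L/min ÷ 60 = 0.6667 L/s.
R = (PIP − Pplat)/V̇ = (23.5 − 12.5) / 0.6667 = 11.0/0.6667 = 16.499 cmH2O·s/L.
C = Vt/(Pplat − PEEP) = 540.0 / (12.5 − 5) = 540.0/7.5 = 72.0 mL/cmH2O.
τ = R × C = 16.499 × 0.072 L/cmH2O = 1.188 s.
Fraction remaining = e^(−Te/τ) = e^(−1.33/1.188) = 0.3264.
Trapped volume = 540.0 × 0.3264 = 176.26 mL.

176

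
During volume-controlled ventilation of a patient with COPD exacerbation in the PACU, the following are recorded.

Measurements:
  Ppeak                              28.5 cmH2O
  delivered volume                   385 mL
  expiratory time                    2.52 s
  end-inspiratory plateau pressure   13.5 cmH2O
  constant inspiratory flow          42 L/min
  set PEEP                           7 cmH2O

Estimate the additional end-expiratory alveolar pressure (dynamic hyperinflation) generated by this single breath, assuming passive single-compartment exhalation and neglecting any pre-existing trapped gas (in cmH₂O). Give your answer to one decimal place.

Flow: 42 L/min ÷ 60 = 0.7 L/s.
R = (PIP − Pplat)/V̇ = (28.5 − 13.5) / 0.7 = 15.0/0.7 = 21.429 cmH2O·s/L.
C = Vt/(Pplat − PEEP) = 385.0 / (13.5 − 7) = 385.0/6.5 = 59.231 mL/cmH2O.
τ = R × C = 21.429 × 0.05923 L/cmH2O = 1.269 s.
Fraction remaining = e^(−Te/τ) = e^(−2.52/1.269) = 0.1373; trapped volume = 385.0 × 0.1373 = 52.861 mL.
Additional alveolar pressure from trapping ≈ V_trapped / C = 52.861 / 59.231 = 0.8925 cmH2O.

0.9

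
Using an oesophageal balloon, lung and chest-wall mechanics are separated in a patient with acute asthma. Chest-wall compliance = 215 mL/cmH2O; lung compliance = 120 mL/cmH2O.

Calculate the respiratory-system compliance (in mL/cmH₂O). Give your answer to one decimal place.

Lung and chest wall are elastances in series: 1/Crs = 1/CL + 1/Ccw.
1/Crs = 1/120 + 1/215 = 0.01298.
Crs = 77.042 mL/cmH2O.

77.0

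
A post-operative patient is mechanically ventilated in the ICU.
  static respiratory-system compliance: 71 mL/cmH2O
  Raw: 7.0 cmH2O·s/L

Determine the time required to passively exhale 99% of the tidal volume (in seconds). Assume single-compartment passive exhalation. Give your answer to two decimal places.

2.29

τ = R × C = 7.0 × 71 mL/cmH2O = 7.0 × 0.071 L/cmH2O = 0.497 s.
Exhaled fraction f = 1 − e^(−t/τ) → t = −τ·ln(1 − f) = −0.497·ln(0.01) = 2.289 s.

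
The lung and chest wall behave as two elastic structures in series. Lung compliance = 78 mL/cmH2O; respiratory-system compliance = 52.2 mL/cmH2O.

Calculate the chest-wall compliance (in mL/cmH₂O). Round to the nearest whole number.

158

1/Ccw = 1/Crs − 1/CL.
1/Ccw = 1/52.2 − 1/78 = 0.006337.
Ccw = 157.8 mL/cmH2O.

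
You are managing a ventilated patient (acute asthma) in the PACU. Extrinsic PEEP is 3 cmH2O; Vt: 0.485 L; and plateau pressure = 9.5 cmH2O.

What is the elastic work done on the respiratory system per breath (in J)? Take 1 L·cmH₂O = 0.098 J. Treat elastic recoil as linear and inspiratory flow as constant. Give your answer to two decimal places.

0.15

Elastic work ≈ ½ × (Pplat − PEEP) × Vt = 0.5 × (9.5 − 3) × 0.485 L = 0.5 × 6.5 × 0.485 = 1.576 L·cmH2O.
× 0.098 J/(L·cmH2O) → 0.1544 J.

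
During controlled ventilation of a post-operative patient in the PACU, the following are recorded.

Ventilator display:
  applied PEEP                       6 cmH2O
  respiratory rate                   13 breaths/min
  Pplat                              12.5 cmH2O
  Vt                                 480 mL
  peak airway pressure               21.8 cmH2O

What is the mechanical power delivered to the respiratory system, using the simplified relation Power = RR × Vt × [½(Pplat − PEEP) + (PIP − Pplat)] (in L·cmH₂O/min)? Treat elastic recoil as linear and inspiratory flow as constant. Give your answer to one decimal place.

78.3

Per-breath work = Vt × [½(Pplat−PEEP) + (PIP−Pplat)] = 0.480 × [0.5×6.5 + 9.3] = 0.480 × 12.55 = 6.024 L·cmH2O.
Power = 13 × 6.024 = 78.312 L·cmH2O/min.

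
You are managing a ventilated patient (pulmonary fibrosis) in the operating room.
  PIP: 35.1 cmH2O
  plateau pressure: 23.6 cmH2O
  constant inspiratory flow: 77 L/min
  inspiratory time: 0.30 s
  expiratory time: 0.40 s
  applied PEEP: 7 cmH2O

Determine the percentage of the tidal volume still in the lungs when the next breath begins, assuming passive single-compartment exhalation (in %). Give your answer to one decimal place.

14.6

Flow: 77 L/min ÷ 60 = 1.2833 L/s.
Vt = flow × Ti = 1.2833 L/s × 0.30 s × 1000 mL/L = 384.99 mL.
R = (PIP − Pplat)/V̇ = (35.1 − 23.6) / 1.2833 = 11.5/1.2833 = 8.961 cmH2O·s/L.
C = Vt/(Pplat − PEEP) = 384.99 / (23.6 − 7) = 384.99/16.6 = 23.192 mL/cmH2O.
τ = R × C = 8.961 × 0.02319 L/cmH2O = 0.2078 s.
Fraction remaining at end-expiration = e^(−Te/τ) = e^(−0.40/0.2078) = 0.1459 → 14.59%.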